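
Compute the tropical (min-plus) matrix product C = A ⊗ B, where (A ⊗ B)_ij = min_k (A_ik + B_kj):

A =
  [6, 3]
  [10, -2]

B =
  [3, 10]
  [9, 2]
A ⊗ B =
  [9, 5]
  [7, 0]

Apply the min-plus product entry-by-entry:
  C[0][0] = min over k of (A[0][0] + B[0][0] = 6 + 3 = 9, A[0][1] + B[1][0] = 3 + 9 = 12) = 9 (attained at k = 0)
  C[0][1] = min over k of (A[0][0] + B[0][1] = 6 + 10 = 16, A[0][1] + B[1][1] = 3 + 2 = 5) = 5 (attained at k = 1)
  C[1][0] = min over k of (A[1][0] + B[0][0] = 10 + 3 = 13, A[1][1] + B[1][0] = -2 + 9 = 7) = 7 (attained at k = 1)
  C[1][1] = min over k of (A[1][0] + B[0][1] = 10 + 10 = 20, A[1][1] + B[1][1] = -2 + 2 = 0) = 0 (attained at k = 1)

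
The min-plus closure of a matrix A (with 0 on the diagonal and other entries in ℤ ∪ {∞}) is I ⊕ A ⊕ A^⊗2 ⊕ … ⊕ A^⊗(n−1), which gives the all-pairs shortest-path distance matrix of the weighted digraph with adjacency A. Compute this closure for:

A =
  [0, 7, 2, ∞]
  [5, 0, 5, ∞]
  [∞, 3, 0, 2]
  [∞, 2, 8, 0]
Closure =
  [0, 5, 2, 4]
  [5, 0, 5, 7]
  [8, 3, 0, 2]
  [7, 2, 7, 0]

This is the Floyd-Warshall all-pairs shortest-path computation. For each intermediate vertex k = 0, 1, …, 3, update dist[i][j] ← min(dist[i][j], dist[i][k] + dist[k][j]). The final matrix gives, for each (i, j), the minimum total weight of any directed path from i to j (possibly empty when i = j).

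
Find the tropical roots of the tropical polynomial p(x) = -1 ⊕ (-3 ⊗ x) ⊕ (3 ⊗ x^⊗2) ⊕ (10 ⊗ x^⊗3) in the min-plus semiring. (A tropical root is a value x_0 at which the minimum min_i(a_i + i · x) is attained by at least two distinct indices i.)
Roots: {-7, -6, 2}

Each tropical root is a break point of the lower envelope of the lines y = a_i + i · x (there are 4 lines, with slopes 0, 1, ..., 3). Only the lines that attain the minimum somewhere contribute to roots; other lines are dominated. Here the surviving (envelope) indices are i = 3, i = 2, i = 1, i = 0.
Intersections between consecutive envelope lines give the roots: for adjacent envelope indices i < j the intersection is x = (a_i − a_j) / (j − i). Reading off the sorted break points: {-7, -6, 2}.
Verification: at each break x_0, at least two indices attain the minimum of min_i(a_i + i · x_0).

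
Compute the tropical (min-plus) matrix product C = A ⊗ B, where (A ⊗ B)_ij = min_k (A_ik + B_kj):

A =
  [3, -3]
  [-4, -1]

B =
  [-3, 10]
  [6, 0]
A ⊗ B =
  [0, -3]
  [-7, -1]

Apply the min-plus product entry-by-entry:
  C[0][0] = min over k of (A[0][0] + B[0][0] = 3 + -3 = 0, A[0][1] + B[1][0] = -3 + 6 = 3) = 0 (attained at k = 0)
  C[0][1] = min over k of (A[0][0] + B[0][1] = 3 + 10 = 13, A[0][1] + B[1][1] = -3 + 0 = -3) = -3 (attained at k = 1)
  C[1][0] = min over k of (A[1][0] + B[0][0] = -4 + -3 = -7, A[1][1] + B[1][0] = -1 + 6 = 5) = -7 (attained at k = 0)
  C[1][1] = min over k of (A[1][0] + B[0][1] = -4 + 10 = 6, A[1][1] + B[1][1] = -1 + 0 = -1) = -1 (attained at k = 1)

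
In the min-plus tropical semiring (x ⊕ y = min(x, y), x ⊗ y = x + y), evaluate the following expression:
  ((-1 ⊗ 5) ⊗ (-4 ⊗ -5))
((-1 ⊗ 5) ⊗ (-4 ⊗ -5)) = -5

Expand innermost to outermost. Recall ⊕ takes the minimum of its arguments and ⊗ takes their sum. Working out the expression ((-1 ⊗ 5) ⊗ (-4 ⊗ -5)) gives -5.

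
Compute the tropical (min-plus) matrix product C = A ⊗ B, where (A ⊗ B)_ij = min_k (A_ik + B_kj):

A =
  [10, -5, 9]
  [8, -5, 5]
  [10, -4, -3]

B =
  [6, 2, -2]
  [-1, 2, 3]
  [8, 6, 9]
A ⊗ B =
  [-6, -3, -2]
  [-6, -3, -2]
  [-5, -2, -1]

Apply the min-plus product entry-by-entry:
  C[0][0] = min over k of (A[0][0] + B[0][0] = 10 + 6 = 16, A[0][1] + B[1][0] = -5 + -1 = -6, A[0][2] + B[2][0] = 9 + 8 = 17) = -6 (attained at k = 1)
  C[0][1] = min over k of (A[0][0] + B[0][1] = 10 + 2 = 12, A[0][1] + B[1][1] = -5 + 2 = -3, A[0][2] + B[2][1] = 9 + 6 = 15) = -3 (attained at k = 1)
  C[0][2] = min over k of (A[0][0] + B[0][2] = 10 + -2 = 8, A[0][1] + B[1][2] = -5 + 3 = -2, A[0][2] + B[2][2] = 9 + 9 = 18) = -2 (attained at k = 1)
  C[1][0] = min over k of (A[1][0] + B[0][0] = 8 + 6 = 14, A[1][1] + B[1][0] = -5 + -1 = -6, A[1][2] + B[2][0] = 5 + 8 = 13) = -6 (attained at k = 1)
  C[1][1] = min over k of (A[1][0] + B[0][1] = 8 + 2 = 10, A[1][1] + B[1][1] = -5 + 2 = -3, A[1][2] + B[2][1] = 5 + 6 = 11) = -3 (attained at k = 1)
  C[1][2] = min over k of (A[1][0] + B[0][2] = 8 + -2 = 6, A[1][1] + B[1][2] = -5 + 3 = -2, A[1][2] + B[2][2] = 5 + 9 = 14) = -2 (attained at k = 1)
  C[2][0] = min over k of (A[2][0] + B[0][0] = 10 + 6 = 16, A[2][1] + B[1][0] = -4 + -1 = -5, A[2][2] + B[2][0] = -3 + 8 = 5) = -5 (attained at k = 1)
  C[2][1] = min over k of (A[2][0] + B[0][1] = 10 + 2 = 12, A[2][1] + B[1][1] = -4 + 2 = -2, A[2][2] + B[2][1] = -3 + 6 = 3) = -2 (attained at k = 1)
  C[2][2] = min over k of (A[2][0] + B[0][2] = 10 + -2 = 8, A[2][1] + B[1][2] = -4 + 3 = -1, A[2][2] + B[2][2] = -3 + 9 = 6) = -1 (attained at k = 1)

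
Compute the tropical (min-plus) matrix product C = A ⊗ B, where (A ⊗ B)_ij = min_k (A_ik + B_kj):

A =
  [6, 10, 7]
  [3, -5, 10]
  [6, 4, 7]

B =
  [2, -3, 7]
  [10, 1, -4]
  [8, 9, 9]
A ⊗ B =
  [8, 3, 6]
  [5, -4, -9]
  [8, 3, 0]

Apply the min-plus product entry-by-entry:
  C[0][0] = min over k of (A[0][0] + B[0][0] = 6 + 2 = 8, A[0][1] + B[1][0] = 10 + 10 = 20, A[0][2] + B[2][0] = 7 + 8 = 15) = 8 (attained at k = 0)
  C[0][1] = min over k of (A[0][0] + B[0][1] = 6 + -3 = 3, A[0][1] + B[1][1] = 10 + 1 = 11, A[0][2] + B[2][1] = 7 + 9 = 16) = 3 (attained at k = 0)
  C[0][2] = min over k of (A[0][0] + B[0][2] = 6 + 7 = 13, A[0][1] + B[1][2] = 10 + -4 = 6, A[0][2] + B[2][2] = 7 + 9 = 16) = 6 (attained at k = 1)
  C[1][0] = min over k of (A[1][0] + B[0][0] = 3 + 2 = 5, A[1][1] + B[1][0] = -5 + 10 = 5, A[1][2] + B[2][0] = 10 + 8 = 18) = 5 (attained at k = 0)
  C[1][1] = min over k of (A[1][0] + B[0][1] = 3 + -3 = 0, A[1][1] + B[1][1] = -5 + 1 = -4, A[1][2] + B[2][1] = 10 + 9 = 19) = -4 (attained at k = 1)
  C[1][2] = min over k of (A[1][0] + B[0][2] = 3 + 7 = 10, A[1][1] + B[1][2] = -5 + -4 = -9, A[1][2] + B[2][2] = 10 + 9 = 19) = -9 (attained at k = 1)
  C[2][0] = min over k of (A[2][0] + B[0][0] = 6 + 2 = 8, A[2][1] + B[1][0] = 4 + 10 = 14, A[2][2] + B[2][0] = 7 + 8 = 15) = 8 (attained at k = 0)
  C[2][1] = min over k of (A[2][0] + B[0][1] = 6 + -3 = 3, A[2][1] + B[1][1] = 4 + 1 = 5, A[2][2] + B[2][1] = 7 + 9 = 16) = 3 (attained at k = 0)
  C[2][2] = min over k of (A[2][0] + B[0][2] = 6 + 7 = 13, A[2][1] + B[1][2] = 4 + -4 = 0, A[2][2] + B[2][2] = 7 + 9 = 16) = 0 (attained at k = 1)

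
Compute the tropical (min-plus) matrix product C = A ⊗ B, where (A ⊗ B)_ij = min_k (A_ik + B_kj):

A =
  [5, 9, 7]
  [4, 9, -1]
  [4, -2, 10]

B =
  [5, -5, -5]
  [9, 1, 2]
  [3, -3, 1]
A ⊗ B =
  [10, 0, 0]
  [2, -4, -1]
  [7, -1, -1]

Apply the min-plus product entry-by-entry:
  C[0][0] = min over k of (A[0][0] + B[0][0] = 5 + 5 = 10, A[0][1] + B[1][0] = 9 + 9 = 18, A[0][2] + B[2][0] = 7 + 3 = 10) = 10 (attained at k = 0)
  C[0][1] = min over k of (A[0][0] + B[0][1] = 5 + -5 = 0, A[0][1] + B[1][1] = 9 + 1 = 10, A[0][2] + B[2][1] = 7 + -3 = 4) = 0 (attained at k = 0)
  C[0][2] = min over k of (A[0][0] + B[0][2] = 5 + -5 = 0, A[0][1] + B[1][2] = 9 + 2 = 11, A[0][2] + B[2][2] = 7 + 1 = 8) = 0 (attained at k = 0)
  C[1][0] = min over k of (A[1][0] + B[0][0] = 4 + 5 = 9, A[1][1] + B[1][0] = 9 + 9 = 18, A[1][2] + B[2][0] = -1 + 3 = 2) = 2 (attained at k = 2)
  C[1][1] = min over k of (A[1][0] + B[0][1] = 4 + -5 = -1, A[1][1] + B[1][1] = 9 + 1 = 10, A[1][2] + B[2][1] = -1 + -3 = -4) = -4 (attained at k = 2)
  C[1][2] = min over k of (A[1][0] + B[0][2] = 4 + -5 = -1, A[1][1] + B[1][2] = 9 + 2 = 11, A[1][2] + B[2][2] = -1 + 1 = 0) = -1 (attained at k = 0)
  C[2][0] = min over k of (A[2][0] + B[0][0] = 4 + 5 = 9, A[2][1] + B[1][0] = -2 + 9 = 7, A[2][2] + B[2][0] = 10 + 3 = 13) = 7 (attained at k = 1)
  C[2][1] = min over k of (A[2][0] + B[0][1] = 4 + -5 = -1, A[2][1] + B[1][1] = -2 + 1 = -1, A[2][2] + B[2][1] = 10 + -3 = 7) = -1 (attained at k = 0)
  C[2][2] = min over k of (A[2][0] + B[0][2] = 4 + -5 = -1, A[2][1] + B[1][2] = -2 + 2 = 0, A[2][2] + B[2][2] = 10 + 1 = 11) = -1 (attained at k = 0)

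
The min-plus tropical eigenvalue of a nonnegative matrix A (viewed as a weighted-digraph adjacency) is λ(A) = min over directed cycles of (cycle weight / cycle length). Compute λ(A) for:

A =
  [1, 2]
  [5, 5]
λ(A) = 1

Enumerate directed cycles and compute their means (weight / length). Sample:
  cycle 0 → 0: weight = 1, length = 1, mean = 1/1 ≈ 1.000
  cycle 1 → 1: weight = 5, length = 1, mean = 5/1 ≈ 5.000
  cycle 0 → 1 → 0: weight = 7, length = 2, mean = 7/2 ≈ 3.500
  cycle 1 → 0 → 1: weight = 7, length = 2, mean = 7/2 ≈ 3.500
Minimum mean = 1.000, attained e.g. along the cycle 0 → 0 with weight 1 and length 1. So λ(A) = 1/1 = 1.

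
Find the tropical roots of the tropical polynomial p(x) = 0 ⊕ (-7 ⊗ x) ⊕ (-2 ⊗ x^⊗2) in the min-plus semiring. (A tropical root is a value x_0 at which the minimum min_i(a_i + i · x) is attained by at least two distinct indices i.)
Roots: {-5, 7}

Each tropical root is a break point of the lower envelope of the lines y = a_i + i · x (there are 3 lines, with slopes 0, 1, ..., 2). Only the lines that attain the minimum somewhere contribute to roots; other lines are dominated. Here the surviving (envelope) indices are i = 2, i = 1, i = 0.
Intersections between consecutive envelope lines give the roots: for adjacent envelope indices i < j the intersection is x = (a_i − a_j) / (j − i). Reading off the sorted break points: {-5, 7}.
Verification: at each break x_0, at least two indices attain the minimum of min_i(a_i + i · x_0).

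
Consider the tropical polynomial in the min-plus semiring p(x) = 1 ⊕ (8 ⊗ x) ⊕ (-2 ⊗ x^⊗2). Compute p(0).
p(0) = -2

A tropical monomial a ⊗ x^⊗i evaluates to a + i · x. Evaluating each term at x = 0:
  Term 0 contributes 1 + 0 · 0 = 1
  Term 1 contributes 8 + 1 · 0 = 8
  Term 2 contributes -2 + 2 · 0 = -2
p(0) = ⊕ of these = min[1, 8, -2] = -2.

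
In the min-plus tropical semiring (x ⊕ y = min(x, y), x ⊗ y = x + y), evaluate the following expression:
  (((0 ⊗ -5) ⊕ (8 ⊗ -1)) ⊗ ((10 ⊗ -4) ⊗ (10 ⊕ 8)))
(((0 ⊗ -5) ⊕ (8 ⊗ -1)) ⊗ ((10 ⊗ -4) ⊗ (10 ⊕ 8))) = 9

Expand innermost to outermost. Recall ⊕ takes the minimum of its arguments and ⊗ takes their sum. Working out the expression (((0 ⊗ -5) ⊕ (8 ⊗ -1)) ⊗ ((10 ⊗ -4) ⊗ (10 ⊕ 8))) gives 9.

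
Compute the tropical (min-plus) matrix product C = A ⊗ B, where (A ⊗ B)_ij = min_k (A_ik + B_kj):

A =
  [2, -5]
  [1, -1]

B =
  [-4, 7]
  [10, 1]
A ⊗ B =
  [-2, -4]
  [-3, 0]

Apply the min-plus product entry-by-entry:
  C[0][0] = min over k of (A[0][0] + B[0][0] = 2 + -4 = -2, A[0][1] + B[1][0] = -5 + 10 = 5) = -2 (attained at k = 0)
  C[0][1] = min over k of (A[0][0] + B[0][1] = 2 + 7 = 9, A[0][1] + B[1][1] = -5 + 1 = -4) = -4 (attained at k = 1)
  C[1][0] = min over k of (A[1][0] + B[0][0] = 1 + -4 = -3, A[1][1] + B[1][0] = -1 + 10 = 9) = -3 (attained at k = 0)
  C[1][1] = min over k of (A[1][0] + B[0][1] = 1 + 7 = 8, A[1][1] + B[1][1] = -1 + 1 = 0) = 0 (attained at k = 1)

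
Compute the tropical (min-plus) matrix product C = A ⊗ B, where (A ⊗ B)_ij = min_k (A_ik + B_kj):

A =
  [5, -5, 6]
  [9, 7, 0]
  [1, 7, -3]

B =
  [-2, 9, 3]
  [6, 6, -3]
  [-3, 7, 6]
A ⊗ B =
  [1, 1, -8]
  [-3, 7, 4]
  [-6, 4, 3]

Apply the min-plus product entry-by-entry:
  C[0][0] = min over k of (A[0][0] + B[0][0] = 5 + -2 = 3, A[0][1] + B[1][0] = -5 + 6 = 1, A[0][2] + B[2][0] = 6 + -3 = 3) = 1 (attained at k = 1)
  C[0][1] = min over k of (A[0][0] + B[0][1] = 5 + 9 = 14, A[0][1] + B[1][1] = -5 + 6 = 1, A[0][2] + B[2][1] = 6 + 7 = 13) = 1 (attained at k = 1)
  C[0][2] = min over k of (A[0][0] + B[0][2] = 5 + 3 = 8, A[0][1] + B[1][2] = -5 + -3 = -8, A[0][2] + B[2][2] = 6 + 6 = 12) = -8 (attained at k = 1)
  C[1][0] = min over k of (A[1][0] + B[0][0] = 9 + -2 = 7, A[1][1] + B[1][0] = 7 + 6 = 13, A[1][2] + B[2][0] = 0 + -3 = -3) = -3 (attained at k = 2)
  C[1][1] = min over k of (A[1][0] + B[0][1] = 9 + 9 = 18, A[1][1] + B[1][1] = 7 + 6 = 13, A[1][2] + B[2][1] = 0 + 7 = 7) = 7 (attained at k = 2)
  C[1][2] = min over k of (A[1][0] + B[0][2] = 9 + 3 = 12, A[1][1] + B[1][2] = 7 + -3 = 4, A[1][2] + B[2][2] = 0 + 6 = 6) = 4 (attained at k = 1)
  C[2][0] = min over k of (A[2][0] + B[0][0] = 1 + -2 = -1, A[2][1] + B[1][0] = 7 + 6 = 13, A[2][2] + B[2][0] = -3 + -3 = -6) = -6 (attained at k = 2)
  C[2][1] = min over k of (A[2][0] + B[0][1] = 1 + 9 = 10, A[2][1] + B[1][1] = 7 + 6 = 13, A[2][2] + B[2][1] = -3 + 7 = 4) = 4 (attained at k = 2)
  C[2][2] = min over k of (A[2][0] + B[0][2] = 1 + 3 = 4, A[2][1] + B[1][2] = 7 + -3 = 4, A[2][2] + B[2][2] = -3 + 6 = 3) = 3 (attained at k = 2)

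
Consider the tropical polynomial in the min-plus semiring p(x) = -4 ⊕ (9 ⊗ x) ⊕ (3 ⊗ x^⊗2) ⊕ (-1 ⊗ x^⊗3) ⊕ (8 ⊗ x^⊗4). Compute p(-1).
p(-1) = -4

A tropical monomial a ⊗ x^⊗i evaluates to a + i · x. Evaluating each term at x = -1:
  Term 0 contributes -4 + 0 · -1 = -4
  Term 1 contributes 9 + 1 · -1 = 8
  Term 2 contributes 3 + 2 · -1 = 1
  Term 3 contributes -1 + 3 · -1 = -4
  Term 4 contributes 8 + 4 · -1 = 4
p(-1) = ⊕ of these = min[-4, 8, 1, -4, 4] = -4.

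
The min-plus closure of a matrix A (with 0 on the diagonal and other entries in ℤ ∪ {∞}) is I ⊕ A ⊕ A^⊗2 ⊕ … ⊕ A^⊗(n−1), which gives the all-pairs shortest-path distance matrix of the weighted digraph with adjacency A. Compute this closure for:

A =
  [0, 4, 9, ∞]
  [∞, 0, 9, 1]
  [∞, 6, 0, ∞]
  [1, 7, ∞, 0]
Closure =
  [0, 4, 9, 5]
  [2, 0, 9, 1]
  [8, 6, 0, 7]
  [1, 5, 10, 0]

This is the Floyd-Warshall all-pairs shortest-path computation. For each intermediate vertex k = 0, 1, …, 3, update dist[i][j] ← min(dist[i][j], dist[i][k] + dist[k][j]). The final matrix gives, for each (i, j), the minimum total weight of any directed path from i to j (possibly empty when i = j).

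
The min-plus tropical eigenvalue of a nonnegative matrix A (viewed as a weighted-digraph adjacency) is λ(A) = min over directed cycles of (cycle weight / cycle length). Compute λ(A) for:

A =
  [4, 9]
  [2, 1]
λ(A) = 1

Enumerate directed cycles and compute their means (weight / length). Sample:
  cycle 0 → 0: weight = 4, length = 1, mean = 4/1 ≈ 4.000
  cycle 1 → 1: weight = 1, length = 1, mean = 1/1 ≈ 1.000
  cycle 0 → 1 → 0: weight = 11, length = 2, mean = 11/2 ≈ 5.500
  cycle 1 → 0 → 1: weight = 11, length = 2, mean = 11/2 ≈ 5.500
Minimum mean = 1.000, attained e.g. along the cycle 1 → 1 with weight 1 and length 1. So λ(A) = 1/1 = 1.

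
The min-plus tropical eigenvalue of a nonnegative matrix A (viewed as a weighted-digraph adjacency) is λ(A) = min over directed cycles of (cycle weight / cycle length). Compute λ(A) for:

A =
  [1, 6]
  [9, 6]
λ(A) = 1

Enumerate directed cycles and compute their means (weight / length). Sample:
  cycle 0 → 0: weight = 1, length = 1, mean = 1/1 ≈ 1.000
  cycle 1 → 1: weight = 6, length = 1, mean = 6/1 ≈ 6.000
  cycle 0 → 1 → 0: weight = 15, length = 2, mean = 15/2 ≈ 7.500
  cycle 1 → 0 → 1: weight = 15, length = 2, mean = 15/2 ≈ 7.500
Minimum mean = 1.000, attained e.g. along the cycle 0 → 0 with weight 1 and length 1. So λ(A) = 1/1 = 1.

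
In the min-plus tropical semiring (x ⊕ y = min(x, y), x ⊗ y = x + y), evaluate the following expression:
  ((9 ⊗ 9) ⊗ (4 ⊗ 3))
((9 ⊗ 9) ⊗ (4 ⊗ 3)) = 25

Expand innermost to outermost. Recall ⊕ takes the minimum of its arguments and ⊗ takes their sum. Working out the expression ((9 ⊗ 9) ⊗ (4 ⊗ 3)) gives 25.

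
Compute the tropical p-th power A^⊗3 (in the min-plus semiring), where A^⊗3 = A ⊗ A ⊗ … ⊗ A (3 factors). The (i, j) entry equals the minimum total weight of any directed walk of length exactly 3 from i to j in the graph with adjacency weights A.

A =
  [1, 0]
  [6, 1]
A^⊗3 =
  [3, 2]
  [8, 3]

Each entry (A^⊗3)_ij equals the minimum over all length-3 walks i = v_0 → v_1 → … → v_3 = j of Σ_t A[v_t][v_{t+1}]. For example, for (i, j) = (0, 1) we minimise over 4 possible intermediate vertex sequences; the minimum is 2, attained along the walk 0 → 0 → 0 → 1.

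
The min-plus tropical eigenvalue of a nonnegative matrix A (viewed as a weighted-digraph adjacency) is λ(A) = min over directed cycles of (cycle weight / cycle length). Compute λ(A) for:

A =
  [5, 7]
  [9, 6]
λ(A) = 5

Enumerate directed cycles and compute their means (weight / length). Sample:
  cycle 0 → 0: weight = 5, length = 1, mean = 5/1 ≈ 5.000
  cycle 1 → 1: weight = 6, length = 1, mean = 6/1 ≈ 6.000
  cycle 0 → 1 → 0: weight = 16, length = 2, mean = 16/2 ≈ 8.000
  cycle 1 → 0 → 1: weight = 16, length = 2, mean = 16/2 ≈ 8.000
Minimum mean = 5.000, attained e.g. along the cycle 0 → 0 with weight 5 and length 1. So λ(A) = 5/1 = 5.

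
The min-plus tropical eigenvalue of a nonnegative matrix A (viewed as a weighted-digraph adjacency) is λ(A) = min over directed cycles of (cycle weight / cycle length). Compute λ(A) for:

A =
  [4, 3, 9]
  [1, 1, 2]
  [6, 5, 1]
λ(A) = 1

Enumerate directed cycles and compute their means (weight / length). Sample:
  cycle 0 → 0: weight = 4, length = 1, mean = 4/1 ≈ 4.000
  cycle 1 → 1: weight = 1, length = 1, mean = 1/1 ≈ 1.000
  cycle 2 → 2: weight = 1, length = 1, mean = 1/1 ≈ 1.000
  cycle 0 → 1 → 0: weight = 4, length = 2, mean = 4/2 ≈ 2.000
  cycle 0 → 2 → 0: weight = 15, length = 2, mean = 15/2 ≈ 7.500
  cycle 1 → 0 → 1: weight = 4, length = 2, mean = 4/2 ≈ 2.000
Minimum mean = 1.000, attained e.g. along the cycle 1 → 1 with weight 1 and length 1. So λ(A) = 1/1 = 1.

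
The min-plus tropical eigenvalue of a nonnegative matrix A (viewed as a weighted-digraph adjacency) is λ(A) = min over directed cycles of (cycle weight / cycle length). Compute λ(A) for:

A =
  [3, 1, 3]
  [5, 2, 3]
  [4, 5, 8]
λ(A) = 2

Enumerate directed cycles and compute their means (weight / length). Sample:
  cycle 0 → 0: weight = 3, length = 1, mean = 3/1 ≈ 3.000
  cycle 1 → 1: weight = 2, length = 1, mean = 2/1 ≈ 2.000
  cycle 2 → 2: weight = 8, length = 1, mean = 8/1 ≈ 8.000
  cycle 0 → 1 → 0: weight = 6, length = 2, mean = 6/2 ≈ 3.000
  cycle 0 → 2 → 0: weight = 7, length = 2, mean = 7/2 ≈ 3.500
  cycle 1 → 0 → 1: weight = 6, length = 2, mean = 6/2 ≈ 3.000
Minimum mean = 2.000, attained e.g. along the cycle 1 → 1 with weight 2 and length 1. So λ(A) = 2/1 = 2.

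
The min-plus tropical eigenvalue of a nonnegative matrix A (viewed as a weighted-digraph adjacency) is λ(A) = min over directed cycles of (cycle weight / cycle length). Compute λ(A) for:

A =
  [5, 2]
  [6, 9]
λ(A) = 4

Enumerate directed cycles and compute their means (weight / length). Sample:
  cycle 0 → 0: weight = 5, length = 1, mean = 5/1 ≈ 5.000
  cycle 1 → 1: weight = 9, length = 1, mean = 9/1 ≈ 9.000
  cycle 0 → 1 → 0: weight = 8, length = 2, mean = 8/2 ≈ 4.000
  cycle 1 → 0 → 1: weight = 8, length = 2, mean = 8/2 ≈ 4.000
Minimum mean = 4.000, attained e.g. along the cycle 0 → 1 → 0 with weight 8 and length 2. So λ(A) = 8/2 = 4.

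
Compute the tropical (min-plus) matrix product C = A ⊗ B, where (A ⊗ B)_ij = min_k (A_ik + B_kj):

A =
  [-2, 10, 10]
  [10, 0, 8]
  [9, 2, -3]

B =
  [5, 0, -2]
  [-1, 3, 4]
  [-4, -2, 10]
A ⊗ B =
  [3, -2, -4]
  [-1, 3, 4]
  [-7, -5, 6]

Apply the min-plus product entry-by-entry:
  C[0][0] = min over k of (A[0][0] + B[0][0] = -2 + 5 = 3, A[0][1] + B[1][0] = 10 + -1 = 9, A[0][2] + B[2][0] = 10 + -4 = 6) = 3 (attained at k = 0)
  C[0][1] = min over k of (A[0][0] + B[0][1] = -2 + 0 = -2, A[0][1] + B[1][1] = 10 + 3 = 13, A[0][2] + B[2][1] = 10 + -2 = 8) = -2 (attained at k = 0)
  C[0][2] = min over k of (A[0][0] + B[0][2] = -2 + -2 = -4, A[0][1] + B[1][2] = 10 + 4 = 14, A[0][2] + B[2][2] = 10 + 10 = 20) = -4 (attained at k = 0)
  C[1][0] = min over k of (A[1][0] + B[0][0] = 10 + 5 = 15, A[1][1] + B[1][0] = 0 + -1 = -1, A[1][2] + B[2][0] = 8 + -4 = 4) = -1 (attained at k = 1)
  C[1][1] = min over k of (A[1][0] + B[0][1] = 10 + 0 = 10, A[1][1] + B[1][1] = 0 + 3 = 3, A[1][2] + B[2][1] = 8 + -2 = 6) = 3 (attained at k = 1)
  C[1][2] = min over k of (A[1][0] + B[0][2] = 10 + -2 = 8, A[1][1] + B[1][2] = 0 + 4 = 4, A[1][2] + B[2][2] = 8 + 10 = 18) = 4 (attained at k = 1)
  C[2][0] = min over k of (A[2][0] + B[0][0] = 9 + 5 = 14, A[2][1] + B[1][0] = 2 + -1 = 1, A[2][2] + B[2][0] = -3 + -4 = -7) = -7 (attained at k = 2)
  C[2][1] = min over k of (A[2][0] + B[0][1] = 9 + 0 = 9, A[2][1] + B[1][1] = 2 + 3 = 5, A[2][2] + B[2][1] = -3 + -2 = -5) = -5 (attained at k = 2)
  C[2][2] = min over k of (A[2][0] + B[0][2] = 9 + -2 = 7, A[2][1] + B[1][2] = 2 + 4 = 6, A[2][2] + B[2][2] = -3 + 10 = 7) = 6 (attained at k = 1)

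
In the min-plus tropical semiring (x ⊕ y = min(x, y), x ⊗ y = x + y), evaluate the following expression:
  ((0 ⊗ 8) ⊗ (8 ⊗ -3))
((0 ⊗ 8) ⊗ (8 ⊗ -3)) = 13

Expand innermost to outermost. Recall ⊕ takes the minimum of its arguments and ⊗ takes their sum. Working out the expression ((0 ⊗ 8) ⊗ (8 ⊗ -3)) gives 13.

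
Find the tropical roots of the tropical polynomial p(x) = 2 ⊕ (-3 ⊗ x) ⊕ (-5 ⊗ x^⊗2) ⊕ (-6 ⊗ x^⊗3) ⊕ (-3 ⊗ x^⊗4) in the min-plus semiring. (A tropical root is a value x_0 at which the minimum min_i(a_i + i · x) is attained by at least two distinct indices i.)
Roots: {-3, 1, 2, 5}

Each tropical root is a break point of the lower envelope of the lines y = a_i + i · x (there are 5 lines, with slopes 0, 1, ..., 4). Only the lines that attain the minimum somewhere contribute to roots; other lines are dominated. Here the surviving (envelope) indices are i = 4, i = 3, i = 2, i = 1, i = 0.
Intersections between consecutive envelope lines give the roots: for adjacent envelope indices i < j the intersection is x = (a_i − a_j) / (j − i). Reading off the sorted break points: {-3, 1, 2, 5}.
Verification: at each break x_0, at least two indices attain the minimum of min_i(a_i + i · x_0).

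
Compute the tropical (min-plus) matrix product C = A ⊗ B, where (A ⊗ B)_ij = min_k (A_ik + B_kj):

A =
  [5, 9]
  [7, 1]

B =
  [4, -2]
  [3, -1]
A ⊗ B =
  [9, 3]
  [4, 0]

Apply the min-plus product entry-by-entry:
  C[0][0] = min over k of (A[0][0] + B[0][0] = 5 + 4 = 9, A[0][1] + B[1][0] = 9 + 3 = 12) = 9 (attained at k = 0)
  C[0][1] = min over k of (A[0][0] + B[0][1] = 5 + -2 = 3, A[0][1] + B[1][1] = 9 + -1 = 8) = 3 (attained at k = 0)
  C[1][0] = min over k of (A[1][0] + B[0][0] = 7 + 4 = 11, A[1][1] + B[1][0] = 1 + 3 = 4) = 4 (attained at k = 1)
  C[1][1] = min over k of (A[1][0] + B[0][1] = 7 + -2 = 5, A[1][1] + B[1][1] = 1 + -1 = 0) = 0 (attained at k = 1)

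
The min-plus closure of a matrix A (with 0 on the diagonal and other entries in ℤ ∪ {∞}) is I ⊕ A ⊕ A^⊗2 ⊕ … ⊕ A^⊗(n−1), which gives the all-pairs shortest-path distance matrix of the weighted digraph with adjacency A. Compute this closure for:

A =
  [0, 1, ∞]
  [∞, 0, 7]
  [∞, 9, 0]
Closure =
  [0, 1, 8]
  [∞, 0, 7]
  [∞, 9, 0]

This is the Floyd-Warshall all-pairs shortest-path computation. For each intermediate vertex k = 0, 1, …, 2, update dist[i][j] ← min(dist[i][j], dist[i][k] + dist[k][j]). The final matrix gives, for each (i, j), the minimum total weight of any directed path from i to j (possibly empty when i = j).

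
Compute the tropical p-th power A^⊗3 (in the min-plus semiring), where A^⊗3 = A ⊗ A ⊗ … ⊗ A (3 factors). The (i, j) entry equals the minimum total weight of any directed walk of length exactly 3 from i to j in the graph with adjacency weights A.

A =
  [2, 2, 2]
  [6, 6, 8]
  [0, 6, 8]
A^⊗3 =
  [4, 4, 4]
  [8, 10, 10]
  [2, 4, 4]

Each entry (A^⊗3)_ij equals the minimum over all length-3 walks i = v_0 → v_1 → … → v_3 = j of Σ_t A[v_t][v_{t+1}]. For example, for (i, j) = (0, 2) we minimise over 9 possible intermediate vertex sequences; the minimum is 4, attained along the walk 0 → 2 → 0 → 2.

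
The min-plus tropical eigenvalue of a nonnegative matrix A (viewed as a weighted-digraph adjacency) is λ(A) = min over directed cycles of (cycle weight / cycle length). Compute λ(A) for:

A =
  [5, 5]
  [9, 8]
λ(A) = 5

Enumerate directed cycles and compute their means (weight / length). Sample:
  cycle 0 → 0: weight = 5, length = 1, mean = 5/1 ≈ 5.000
  cycle 1 → 1: weight = 8, length = 1, mean = 8/1 ≈ 8.000
  cycle 0 → 1 → 0: weight = 14, length = 2, mean = 14/2 ≈ 7.000
  cycle 1 → 0 → 1: weight = 14, length = 2, mean = 14/2 ≈ 7.000
Minimum mean = 5.000, attained e.g. along the cycle 0 → 0 with weight 5 and length 1. So λ(A) = 5/1 = 5.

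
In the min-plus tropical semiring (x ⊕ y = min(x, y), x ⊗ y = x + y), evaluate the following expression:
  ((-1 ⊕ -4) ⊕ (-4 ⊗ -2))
((-1 ⊕ -4) ⊕ (-4 ⊗ -2)) = -6

Expand innermost to outermost. Recall ⊕ takes the minimum of its arguments and ⊗ takes their sum. Working out the expression ((-1 ⊕ -4) ⊕ (-4 ⊗ -2)) gives -6.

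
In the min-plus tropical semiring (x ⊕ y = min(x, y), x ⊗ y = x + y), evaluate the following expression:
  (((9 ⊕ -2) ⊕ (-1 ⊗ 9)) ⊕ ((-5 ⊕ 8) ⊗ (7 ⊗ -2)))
(((9 ⊕ -2) ⊕ (-1 ⊗ 9)) ⊕ ((-5 ⊕ 8) ⊗ (7 ⊗ -2))) = -2

Expand innermost to outermost. Recall ⊕ takes the minimum of its arguments and ⊗ takes their sum. Working out the expression (((9 ⊕ -2) ⊕ (-1 ⊗ 9)) ⊕ ((-5 ⊕ 8) ⊗ (7 ⊗ -2))) gives -2.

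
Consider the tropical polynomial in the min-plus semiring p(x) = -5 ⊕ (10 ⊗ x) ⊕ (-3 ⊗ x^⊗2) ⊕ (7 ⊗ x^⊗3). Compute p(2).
p(2) = -5

A tropical monomial a ⊗ x^⊗i evaluates to a + i · x. Evaluating each term at x = 2:
  Term 0 contributes -5 + 0 · 2 = -5
  Term 1 contributes 10 + 1 · 2 = 12
  Term 2 contributes -3 + 2 · 2 = 1
  Term 3 contributes 7 + 3 · 2 = 13
p(2) = ⊕ of these = min[-5, 12, 1, 13] = -5.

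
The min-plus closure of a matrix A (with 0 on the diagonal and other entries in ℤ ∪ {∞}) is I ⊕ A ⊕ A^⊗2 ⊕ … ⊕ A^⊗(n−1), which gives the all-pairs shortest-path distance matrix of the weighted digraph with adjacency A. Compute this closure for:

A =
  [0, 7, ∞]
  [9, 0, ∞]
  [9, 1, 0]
Closure =
  [0, 7, ∞]
  [9, 0, ∞]
  [9, 1, 0]

This is the Floyd-Warshall all-pairs shortest-path computation. For each intermediate vertex k = 0, 1, …, 2, update dist[i][j] ← min(dist[i][j], dist[i][k] + dist[k][j]). The final matrix gives, for each (i, j), the minimum total weight of any directed path from i to j (possibly empty when i = j).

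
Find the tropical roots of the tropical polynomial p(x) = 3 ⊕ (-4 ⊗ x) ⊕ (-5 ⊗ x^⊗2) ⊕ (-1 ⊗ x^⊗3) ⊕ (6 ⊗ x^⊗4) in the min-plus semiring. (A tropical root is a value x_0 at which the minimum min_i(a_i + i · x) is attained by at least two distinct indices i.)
Roots: {-7, -4, 1, 7}

Each tropical root is a break point of the lower envelope of the lines y = a_i + i · x (there are 5 lines, with slopes 0, 1, ..., 4). Only the lines that attain the minimum somewhere contribute to roots; other lines are dominated. Here the surviving (envelope) indices are i = 4, i = 3, i = 2, i = 1, i = 0.
Intersections between consecutive envelope lines give the roots: for adjacent envelope indices i < j the intersection is x = (a_i − a_j) / (j − i). Reading off the sorted break points: {-7, -4, 1, 7}.
Verification: at each break x_0, at least two indices attain the minimum of min_i(a_i + i · x_0).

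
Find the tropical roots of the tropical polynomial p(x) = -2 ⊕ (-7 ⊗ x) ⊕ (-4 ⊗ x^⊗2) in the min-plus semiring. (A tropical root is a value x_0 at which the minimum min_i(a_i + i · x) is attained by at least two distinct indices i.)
Roots: {-3, 5}

Each tropical root is a break point of the lower envelope of the lines y = a_i + i · x (there are 3 lines, with slopes 0, 1, ..., 2). Only the lines that attain the minimum somewhere contribute to roots; other lines are dominated. Here the surviving (envelope) indices are i = 2, i = 1, i = 0.
Intersections between consecutive envelope lines give the roots: for adjacent envelope indices i < j the intersection is x = (a_i − a_j) / (j − i). Reading off the sorted break points: {-3, 5}.
Verification: at each break x_0, at least two indices attain the minimum of min_i(a_i + i · x_0).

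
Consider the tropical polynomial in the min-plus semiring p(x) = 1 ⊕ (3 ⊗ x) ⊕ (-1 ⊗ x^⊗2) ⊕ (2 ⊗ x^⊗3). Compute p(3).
p(3) = 1

A tropical monomial a ⊗ x^⊗i evaluates to a + i · x. Evaluating each term at x = 3:
  Term 0 contributes 1 + 0 · 3 = 1
  Term 1 contributes 3 + 1 · 3 = 6
  Term 2 contributes -1 + 2 · 3 = 5
  Term 3 contributes 2 + 3 · 3 = 11
p(3) = ⊕ of these = min[1, 6, 5, 11] = 1.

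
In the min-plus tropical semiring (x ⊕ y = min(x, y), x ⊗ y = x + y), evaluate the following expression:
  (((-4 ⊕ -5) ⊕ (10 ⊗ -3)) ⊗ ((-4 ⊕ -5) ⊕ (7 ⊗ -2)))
(((-4 ⊕ -5) ⊕ (10 ⊗ -3)) ⊗ ((-4 ⊕ -5) ⊕ (7 ⊗ -2))) = -10

Expand innermost to outermost. Recall ⊕ takes the minimum of its arguments and ⊗ takes their sum. Working out the expression (((-4 ⊕ -5) ⊕ (10 ⊗ -3)) ⊗ ((-4 ⊕ -5) ⊕ (7 ⊗ -2))) gives -10.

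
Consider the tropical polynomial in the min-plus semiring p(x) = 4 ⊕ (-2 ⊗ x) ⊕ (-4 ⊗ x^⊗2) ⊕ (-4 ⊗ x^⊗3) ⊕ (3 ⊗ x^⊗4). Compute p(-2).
p(-2) = -10

A tropical monomial a ⊗ x^⊗i evaluates to a + i · x. Evaluating each term at x = -2:
  Term 0 contributes 4 + 0 · -2 = 4
  Term 1 contributes -2 + 1 · -2 = -4
  Term 2 contributes -4 + 2 · -2 = -8
  Term 3 contributes -4 + 3 · -2 = -10
  Term 4 contributes 3 + 4 · -2 = -5
p(-2) = ⊕ of these = min[4, -4, -8, -10, -5] = -10.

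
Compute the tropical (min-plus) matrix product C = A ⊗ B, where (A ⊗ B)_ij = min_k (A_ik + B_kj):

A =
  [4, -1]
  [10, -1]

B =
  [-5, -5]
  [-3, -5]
A ⊗ B =
  [-4, -6]
  [-4, -6]

Apply the min-plus product entry-by-entry:
  C[0][0] = min over k of (A[0][0] + B[0][0] = 4 + -5 = -1, A[0][1] + B[1][0] = -1 + -3 = -4) = -4 (attained at k = 1)
  C[0][1] = min over k of (A[0][0] + B[0][1] = 4 + -5 = -1, A[0][1] + B[1][1] = -1 + -5 = -6) = -6 (attained at k = 1)
  C[1][0] = min over k of (A[1][0] + B[0][0] = 10 + -5 = 5, A[1][1] + B[1][0] = -1 + -3 = -4) = -4 (attained at k = 1)
  C[1][1] = min over k of (A[1][0] + B[0][1] = 10 + -5 = 5, A[1][1] + B[1][1] = -1 + -5 = -6) = -6 (attained at k = 1)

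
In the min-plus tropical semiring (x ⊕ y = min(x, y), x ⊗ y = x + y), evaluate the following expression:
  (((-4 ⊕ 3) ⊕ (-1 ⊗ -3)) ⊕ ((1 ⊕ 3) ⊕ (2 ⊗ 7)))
(((-4 ⊕ 3) ⊕ (-1 ⊗ -3)) ⊕ ((1 ⊕ 3) ⊕ (2 ⊗ 7))) = -4

Expand innermost to outermost. Recall ⊕ takes the minimum of its arguments and ⊗ takes their sum. Working out the expression (((-4 ⊕ 3) ⊕ (-1 ⊗ -3)) ⊕ ((1 ⊕ 3) ⊕ (2 ⊗ 7))) gives -4.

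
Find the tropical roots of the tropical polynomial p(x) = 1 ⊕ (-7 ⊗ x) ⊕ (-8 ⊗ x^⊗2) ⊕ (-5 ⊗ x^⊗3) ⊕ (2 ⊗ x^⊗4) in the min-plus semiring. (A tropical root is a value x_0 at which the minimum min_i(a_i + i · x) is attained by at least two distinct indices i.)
Roots: {-7, -3, 1, 8}

Each tropical root is a break point of the lower envelope of the lines y = a_i + i · x (there are 5 lines, with slopes 0, 1, ..., 4). Only the lines that attain the minimum somewhere contribute to roots; other lines are dominated. Here the surviving (envelope) indices are i = 4, i = 3, i = 2, i = 1, i = 0.
Intersections between consecutive envelope lines give the roots: for adjacent envelope indices i < j the intersection is x = (a_i − a_j) / (j − i). Reading off the sorted break points: {-7, -3, 1, 8}.
Verification: at each break x_0, at least two indices attain the minimum of min_i(a_i + i · x_0).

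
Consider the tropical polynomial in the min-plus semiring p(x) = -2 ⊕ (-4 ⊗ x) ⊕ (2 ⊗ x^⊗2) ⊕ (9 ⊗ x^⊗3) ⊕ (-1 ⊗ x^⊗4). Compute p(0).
p(0) = -4

A tropical monomial a ⊗ x^⊗i evaluates to a + i · x. Evaluating each term at x = 0:
  Term 0 contributes -2 + 0 · 0 = -2
  Term 1 contributes -4 + 1 · 0 = -4
  Term 2 contributes 2 + 2 · 0 = 2
  Term 3 contributes 9 + 3 · 0 = 9
  Term 4 contributes -1 + 4 · 0 = -1
p(0) = ⊕ of these = min[-2, -4, 2, 9, -1] = -4.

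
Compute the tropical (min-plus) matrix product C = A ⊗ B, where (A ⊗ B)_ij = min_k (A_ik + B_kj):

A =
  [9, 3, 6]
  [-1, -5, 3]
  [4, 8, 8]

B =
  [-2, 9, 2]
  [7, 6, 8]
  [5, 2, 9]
A ⊗ B =
  [7, 8, 11]
  [-3, 1, 1]
  [2, 10, 6]

Apply the min-plus product entry-by-entry:
  C[0][0] = min over k of (A[0][0] + B[0][0] = 9 + -2 = 7, A[0][1] + B[1][0] = 3 + 7 = 10, A[0][2] + B[2][0] = 6 + 5 = 11) = 7 (attained at k = 0)
  C[0][1] = min over k of (A[0][0] + B[0][1] = 9 + 9 = 18, A[0][1] + B[1][1] = 3 + 6 = 9, A[0][2] + B[2][1] = 6 + 2 = 8) = 8 (attained at k = 2)
  C[0][2] = min over k of (A[0][0] + B[0][2] = 9 + 2 = 11, A[0][1] + B[1][2] = 3 + 8 = 11, A[0][2] + B[2][2] = 6 + 9 = 15) = 11 (attained at k = 0)
  C[1][0] = min over k of (A[1][0] + B[0][0] = -1 + -2 = -3, A[1][1] + B[1][0] = -5 + 7 = 2, A[1][2] + B[2][0] = 3 + 5 = 8) = -3 (attained at k = 0)
  C[1][1] = min over k of (A[1][0] + B[0][1] = -1 + 9 = 8, A[1][1] + B[1][1] = -5 + 6 = 1, A[1][2] + B[2][1] = 3 + 2 = 5) = 1 (attained at k = 1)
  C[1][2] = min over k of (A[1][0] + B[0][2] = -1 + 2 = 1, A[1][1] + B[1][2] = -5 + 8 = 3, A[1][2] + B[2][2] = 3 + 9 = 12) = 1 (attained at k = 0)
  C[2][0] = min over k of (A[2][0] + B[0][0] = 4 + -2 = 2, A[2][1] + B[1][0] = 8 + 7 = 15, A[2][2] + B[2][0] = 8 + 5 = 13) = 2 (attained at k = 0)
  C[2][1] = min over k of (A[2][0] + B[0][1] = 4 + 9 = 13, A[2][1] + B[1][1] = 8 + 6 = 14, A[2][2] + B[2][1] = 8 + 2 = 10) = 10 (attained at k = 2)
  C[2][2] = min over k of (A[2][0] + B[0][2] = 4 + 2 = 6, A[2][1] + B[1][2] = 8 + 8 = 16, A[2][2] + B[2][2] = 8 + 9 = 17) = 6 (attained at k = 0)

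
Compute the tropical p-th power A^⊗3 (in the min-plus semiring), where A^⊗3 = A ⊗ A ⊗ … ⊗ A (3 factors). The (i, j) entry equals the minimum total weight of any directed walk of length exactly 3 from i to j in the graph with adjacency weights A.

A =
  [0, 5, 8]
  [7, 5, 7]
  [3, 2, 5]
A^⊗3 =
  [0, 5, 8]
  [7, 12, 15]
  [3, 8, 11]

Each entry (A^⊗3)_ij equals the minimum over all length-3 walks i = v_0 → v_1 → … → v_3 = j of Σ_t A[v_t][v_{t+1}]. For example, for (i, j) = (0, 2) we minimise over 9 possible intermediate vertex sequences; the minimum is 8, attained along the walk 0 → 0 → 0 → 2.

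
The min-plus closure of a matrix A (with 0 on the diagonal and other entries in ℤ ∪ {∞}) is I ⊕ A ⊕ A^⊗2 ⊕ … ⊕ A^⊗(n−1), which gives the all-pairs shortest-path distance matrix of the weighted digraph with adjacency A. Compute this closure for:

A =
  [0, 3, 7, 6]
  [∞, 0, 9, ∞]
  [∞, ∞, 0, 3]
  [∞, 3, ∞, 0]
Closure =
  [0, 3, 7, 6]
  [∞, 0, 9, 12]
  [∞, 6, 0, 3]
  [∞, 3, 12, 0]

This is the Floyd-Warshall all-pairs shortest-path computation. For each intermediate vertex k = 0, 1, …, 3, update dist[i][j] ← min(dist[i][j], dist[i][k] + dist[k][j]). The final matrix gives, for each (i, j), the minimum total weight of any directed path from i to j (possibly empty when i = j).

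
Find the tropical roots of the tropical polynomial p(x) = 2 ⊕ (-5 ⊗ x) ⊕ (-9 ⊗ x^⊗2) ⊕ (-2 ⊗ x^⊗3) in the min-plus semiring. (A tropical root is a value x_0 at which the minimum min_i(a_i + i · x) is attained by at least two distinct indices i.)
Roots: {-7, 4, 7}

Each tropical root is a break point of the lower envelope of the lines y = a_i + i · x (there are 4 lines, with slopes 0, 1, ..., 3). Only the lines that attain the minimum somewhere contribute to roots; other lines are dominated. Here the surviving (envelope) indices are i = 3, i = 2, i = 1, i = 0.
Intersections between consecutive envelope lines give the roots: for adjacent envelope indices i < j the intersection is x = (a_i − a_j) / (j − i). Reading off the sorted break points: {-7, 4, 7}.
Verification: at each break x_0, at least two indices attain the minimum of min_i(a_i + i · x_0).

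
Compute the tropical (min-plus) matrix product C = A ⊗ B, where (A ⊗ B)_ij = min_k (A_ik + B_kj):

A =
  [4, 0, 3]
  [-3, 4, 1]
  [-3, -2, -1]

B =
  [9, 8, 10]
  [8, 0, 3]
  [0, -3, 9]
A ⊗ B =
  [3, 0, 3]
  [1, -2, 7]
  [-1, -4, 1]

Apply the min-plus product entry-by-entry:
  C[0][0] = min over k of (A[0][0] + B[0][0] = 4 + 9 = 13, A[0][1] + B[1][0] = 0 + 8 = 8, A[0][2] + B[2][0] = 3 + 0 = 3) = 3 (attained at k = 2)
  C[0][1] = min over k of (A[0][0] + B[0][1] = 4 + 8 = 12, A[0][1] + B[1][1] = 0 + 0 = 0, A[0][2] + B[2][1] = 3 + -3 = 0) = 0 (attained at k = 1)
  C[0][2] = min over k of (A[0][0] + B[0][2] = 4 + 10 = 14, A[0][1] + B[1][2] = 0 + 3 = 3, A[0][2] + B[2][2] = 3 + 9 = 12) = 3 (attained at k = 1)
  C[1][0] = min over k of (A[1][0] + B[0][0] = -3 + 9 = 6, A[1][1] + B[1][0] = 4 + 8 = 12, A[1][2] + B[2][0] = 1 + 0 = 1) = 1 (attained at k = 2)
  C[1][1] = min over k of (A[1][0] + B[0][1] = -3 + 8 = 5, A[1][1] + B[1][1] = 4 + 0 = 4, A[1][2] + B[2][1] = 1 + -3 = -2) = -2 (attained at k = 2)
  C[1][2] = min over k of (A[1][0] + B[0][2] = -3 + 10 = 7, A[1][1] + B[1][2] = 4 + 3 = 7, A[1][2] + B[2][2] = 1 + 9 = 10) = 7 (attained at k = 0)
  C[2][0] = min over k of (A[2][0] + B[0][0] = -3 + 9 = 6, A[2][1] + B[1][0] = -2 + 8 = 6, A[2][2] + B[2][0] = -1 + 0 = -1) = -1 (attained at k = 2)
  C[2][1] = min over k of (A[2][0] + B[0][1] = -3 + 8 = 5, A[2][1] + B[1][1] = -2 + 0 = -2, A[2][2] + B[2][1] = -1 + -3 = -4) = -4 (attained at k = 2)
  C[2][2] = min over k of (A[2][0] + B[0][2] = -3 + 10 = 7, A[2][1] + B[1][2] = -2 + 3 = 1, A[2][2] + B[2][2] = -1 + 9 = 8) = 1 (attained at k = 1)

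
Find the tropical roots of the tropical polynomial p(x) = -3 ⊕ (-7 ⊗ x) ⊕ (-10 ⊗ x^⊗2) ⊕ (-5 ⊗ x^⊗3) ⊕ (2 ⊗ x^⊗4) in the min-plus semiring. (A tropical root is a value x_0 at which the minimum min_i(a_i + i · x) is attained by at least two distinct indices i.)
Roots: {-7, -5, 3, 4}

Each tropical root is a break point of the lower envelope of the lines y = a_i + i · x (there are 5 lines, with slopes 0, 1, ..., 4). Only the lines that attain the minimum somewhere contribute to roots; other lines are dominated. Here the surviving (envelope) indices are i = 4, i = 3, i = 2, i = 1, i = 0.
Intersections between consecutive envelope lines give the roots: for adjacent envelope indices i < j the intersection is x = (a_i − a_j) / (j − i). Reading off the sorted break points: {-7, -5, 3, 4}.
Verification: at each break x_0, at least two indices attain the minimum of min_i(a_i + i · x_0).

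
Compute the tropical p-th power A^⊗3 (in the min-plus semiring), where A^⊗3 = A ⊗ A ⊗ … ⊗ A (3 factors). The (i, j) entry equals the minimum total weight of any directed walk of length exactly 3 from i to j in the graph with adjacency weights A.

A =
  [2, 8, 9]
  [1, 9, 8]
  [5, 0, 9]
A^⊗3 =
  [6, 11, 13]
  [5, 10, 12]
  [3, 8, 10]

Each entry (A^⊗3)_ij equals the minimum over all length-3 walks i = v_0 → v_1 → … → v_3 = j of Σ_t A[v_t][v_{t+1}]. For example, for (i, j) = (0, 2) we minimise over 9 possible intermediate vertex sequences; the minimum is 13, attained along the walk 0 → 0 → 0 → 2.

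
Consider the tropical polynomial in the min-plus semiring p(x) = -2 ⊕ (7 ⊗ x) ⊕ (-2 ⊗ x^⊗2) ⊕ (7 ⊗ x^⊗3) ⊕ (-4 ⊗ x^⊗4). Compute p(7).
p(7) = -2

A tropical monomial a ⊗ x^⊗i evaluates to a + i · x. Evaluating each term at x = 7:
  Term 0 contributes -2 + 0 · 7 = -2
  Term 1 contributes 7 + 1 · 7 = 14
  Term 2 contributes -2 + 2 · 7 = 12
  Term 3 contributes 7 + 3 · 7 = 28
  Term 4 contributes -4 + 4 · 7 = 24
p(7) = ⊕ of these = min[-2, 14, 12, 28, 24] = -2.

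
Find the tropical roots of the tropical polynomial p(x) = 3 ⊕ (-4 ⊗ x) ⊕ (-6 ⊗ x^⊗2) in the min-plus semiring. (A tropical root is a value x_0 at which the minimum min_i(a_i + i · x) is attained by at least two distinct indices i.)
Roots: {2, 7}

Each tropical root is a break point of the lower envelope of the lines y = a_i + i · x (there are 3 lines, with slopes 0, 1, ..., 2). Only the lines that attain the minimum somewhere contribute to roots; other lines are dominated. Here the surviving (envelope) indices are i = 2, i = 1, i = 0.
Intersections between consecutive envelope lines give the roots: for adjacent envelope indices i < j the intersection is x = (a_i − a_j) / (j − i). Reading off the sorted break points: {2, 7}.
Verification: at each break x_0, at least two indices attain the minimum of min_i(a_i + i · x_0).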